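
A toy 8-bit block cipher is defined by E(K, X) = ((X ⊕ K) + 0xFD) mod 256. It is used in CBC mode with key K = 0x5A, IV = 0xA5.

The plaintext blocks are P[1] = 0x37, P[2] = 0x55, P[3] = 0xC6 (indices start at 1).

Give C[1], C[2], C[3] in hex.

C[1] = 0xC5, C[2] = 0xC7, C[3] = 0x58

CBC encryption: C_i = E(K, P_i ⊕ C_{i−1}), with C_{0} = IV.
C[1]: P[1] ⊕ 0xA5 = 0x92; E(K, 0x92) = 0xC5.
C[2]: P[2] ⊕ 0xC5 = 0x90; E(K, 0x90) = 0xC7.
C[3]: P[3] ⊕ 0xC7 = 0x01; E(K, 0x01) = 0x58.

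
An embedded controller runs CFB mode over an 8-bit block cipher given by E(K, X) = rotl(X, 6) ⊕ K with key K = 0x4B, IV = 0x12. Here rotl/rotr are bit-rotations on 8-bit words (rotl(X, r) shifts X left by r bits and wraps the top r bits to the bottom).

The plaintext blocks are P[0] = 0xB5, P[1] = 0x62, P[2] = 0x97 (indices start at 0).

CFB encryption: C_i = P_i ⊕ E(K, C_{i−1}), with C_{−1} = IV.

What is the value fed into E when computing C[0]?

C[0]: E(K, 0x12) = 0xCF; 0xB5 ⊕ 0xCF = 0x7A.
So the input to E for block [0] is 0x12.

0x12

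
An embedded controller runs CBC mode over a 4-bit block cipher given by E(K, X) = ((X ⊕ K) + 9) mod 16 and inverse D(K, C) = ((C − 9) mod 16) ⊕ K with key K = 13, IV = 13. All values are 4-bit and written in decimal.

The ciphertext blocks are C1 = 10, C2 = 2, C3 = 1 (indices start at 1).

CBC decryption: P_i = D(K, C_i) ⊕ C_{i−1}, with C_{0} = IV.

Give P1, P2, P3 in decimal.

P1: D(K, 10) = 12; 12 ⊕ 13 = 1.
P2: D(K, 2) = 4; 4 ⊕ 10 = 14.
P3: D(K, 1) = 5; 5 ⊕ 2 = 7.

P1 = 1, P2 = 14, P3 = 7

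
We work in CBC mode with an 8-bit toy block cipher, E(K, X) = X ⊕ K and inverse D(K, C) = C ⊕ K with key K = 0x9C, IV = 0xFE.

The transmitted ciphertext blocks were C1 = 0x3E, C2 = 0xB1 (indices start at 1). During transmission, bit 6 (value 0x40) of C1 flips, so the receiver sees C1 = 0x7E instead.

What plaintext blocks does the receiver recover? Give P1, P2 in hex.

P1 = 0x1C, P2 = 0x53

CBC decryption: P_i = D(K, C_i) ⊕ C_{i−1}, with C_{0} = IV.
Only C1 changed, to 0x7E. In CBC, a change in C_i garbles P_i and flips the same bit in P_{i+1}. Decrypting the received ciphertext:
P1: D(K, 0x7E) = 0xE2; 0xE2 ⊕ 0xFE = 0x1C.
P2: D(K, 0xB1) = 0x2D; 0x2D ⊕ 0x7E = 0x53.
Blocks that differ from the original plaintext: P1, P2.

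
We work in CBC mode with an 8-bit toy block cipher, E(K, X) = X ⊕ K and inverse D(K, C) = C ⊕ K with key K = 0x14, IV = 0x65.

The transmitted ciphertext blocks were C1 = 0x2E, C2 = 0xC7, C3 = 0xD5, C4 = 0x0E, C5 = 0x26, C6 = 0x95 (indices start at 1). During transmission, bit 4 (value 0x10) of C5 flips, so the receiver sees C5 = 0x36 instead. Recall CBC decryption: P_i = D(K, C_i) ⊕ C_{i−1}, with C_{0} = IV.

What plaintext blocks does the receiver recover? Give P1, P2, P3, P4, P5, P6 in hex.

Only C5 changed, to 0x36. In CBC, a change in C_i garbles P_i and flips the same bit in P_{i+1}. Decrypting the received ciphertext:
P1: D(K, 0x2E) = 0x3A; 0x3A ⊕ 0x65 = 0x5F.
P2: D(K, 0xC7) = 0xD3; 0xD3 ⊕ 0x2E = 0xFD.
P3: D(K, 0xD5) = 0xC1; 0xC1 ⊕ 0xC7 = 0x06.
P4: D(K, 0x0E) = 0x1A; 0x1A ⊕ 0xD5 = 0xCF.
P5: D(K, 0x36) = 0x22; 0x22 ⊕ 0x0E = 0x2C.
P6: D(K, 0x95) = 0x81; 0x81 ⊕ 0x36 = 0xB7.
Blocks that differ from the original plaintext: P5, P6.

P1 = 0x5F, P2 = 0xFD, P3 = 0x06, P4 = 0xCF, P5 = 0x2C, P6 = 0xB7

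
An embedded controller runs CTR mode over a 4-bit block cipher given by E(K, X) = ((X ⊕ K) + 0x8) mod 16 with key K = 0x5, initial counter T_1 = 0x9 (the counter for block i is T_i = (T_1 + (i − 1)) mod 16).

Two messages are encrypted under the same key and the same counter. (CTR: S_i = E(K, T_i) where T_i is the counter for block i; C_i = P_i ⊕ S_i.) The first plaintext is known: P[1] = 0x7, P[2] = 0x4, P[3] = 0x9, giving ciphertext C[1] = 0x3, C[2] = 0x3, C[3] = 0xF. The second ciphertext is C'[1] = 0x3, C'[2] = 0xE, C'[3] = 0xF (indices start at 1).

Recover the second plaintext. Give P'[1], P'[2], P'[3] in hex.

In CTR with a reused counter, both messages share the same keystream S_i, so C_i ⊕ C'_i = P_i ⊕ P'_i and thus P'_i = P_i ⊕ C_i ⊕ C'_i.
P'[1]: 0x7 ⊕ 0x3 ⊕ 0x3 = 0x7.
P'[2]: 0x4 ⊕ 0x3 ⊕ 0xE = 0x9.
P'[3]: 0x9 ⊕ 0xF ⊕ 0xF = 0x9.

P'[1] = 0x7, P'[2] = 0x9, P'[3] = 0x9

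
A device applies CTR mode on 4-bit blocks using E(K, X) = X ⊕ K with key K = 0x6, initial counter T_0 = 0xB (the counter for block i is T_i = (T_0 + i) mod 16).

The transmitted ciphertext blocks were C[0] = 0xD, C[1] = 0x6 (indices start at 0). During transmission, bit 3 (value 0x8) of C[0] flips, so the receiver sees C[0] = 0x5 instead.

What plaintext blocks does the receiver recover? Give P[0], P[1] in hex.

CTR decryption: S_i = E(K, T_i) where T_i is the counter for block i; P_i = C_i ⊕ S_i.
Only C[0] changed, to 0x5. In CTR, a change in C_i flips the same bit in P_i only; the keystream is unaffected. Decrypting the received ciphertext:
P[0]: T = 0xB, S = E(K, T) = 0xD; 0x5 ⊕ 0xD = 0x8.
P[1]: T = 0xC, S = E(K, T) = 0xA; 0x6 ⊕ 0xA = 0xC.
Blocks that differ from the original plaintext: P[0].

P[0] = 0x8, P[1] = 0xC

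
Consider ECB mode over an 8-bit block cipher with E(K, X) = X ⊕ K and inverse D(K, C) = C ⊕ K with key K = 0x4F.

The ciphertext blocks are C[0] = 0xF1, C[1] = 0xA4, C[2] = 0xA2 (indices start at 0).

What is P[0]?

P[0] = 0xBE

ECB decryption: P_i = D(K, C_i).
P[0]: D(K, 0xF1) = 0xBE.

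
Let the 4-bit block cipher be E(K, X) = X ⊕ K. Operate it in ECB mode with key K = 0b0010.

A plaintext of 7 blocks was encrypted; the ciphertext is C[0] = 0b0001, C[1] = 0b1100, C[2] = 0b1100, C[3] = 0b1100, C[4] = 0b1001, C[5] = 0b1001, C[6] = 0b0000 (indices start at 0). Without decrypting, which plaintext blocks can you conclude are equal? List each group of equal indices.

ECB encrypts each block independently with the same key, so equal ciphertext blocks imply equal plaintext blocks.
C[1] = C[2] = C[3] = 0b1100, so P[1] = P[2] = P[3].
C[4] = C[5] = 0b1001, so P[4] = P[5].

P[1] = P[2] = P[3]; P[4] = P[5]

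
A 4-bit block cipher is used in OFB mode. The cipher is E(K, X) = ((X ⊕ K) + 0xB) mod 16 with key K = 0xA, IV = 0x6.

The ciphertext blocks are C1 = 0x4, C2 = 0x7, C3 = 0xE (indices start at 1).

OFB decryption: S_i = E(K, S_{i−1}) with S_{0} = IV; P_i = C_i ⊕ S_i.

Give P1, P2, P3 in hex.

P1: S = E(K, 0x6) = 0x7; 0x4 ⊕ 0x7 = 0x3.
P2: S = E(K, 0x7) = 0x8; 0x7 ⊕ 0x8 = 0xF.
P3: S = E(K, 0x8) = 0xD; 0xE ⊕ 0xD = 0x3.

P1 = 0x3, P2 = 0xF, P3 = 0x3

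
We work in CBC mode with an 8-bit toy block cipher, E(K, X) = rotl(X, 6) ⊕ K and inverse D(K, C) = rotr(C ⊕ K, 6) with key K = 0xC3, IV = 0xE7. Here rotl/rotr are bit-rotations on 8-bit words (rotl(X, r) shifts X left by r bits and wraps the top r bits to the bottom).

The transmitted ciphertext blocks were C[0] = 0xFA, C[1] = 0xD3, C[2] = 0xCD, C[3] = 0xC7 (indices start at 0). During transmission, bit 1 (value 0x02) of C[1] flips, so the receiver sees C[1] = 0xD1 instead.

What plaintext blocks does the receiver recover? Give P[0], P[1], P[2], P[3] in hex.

P[0] = 0x03, P[1] = 0xB2, P[2] = 0xE9, P[3] = 0xDD

CBC decryption: P_i = D(K, C_i) ⊕ C_{i−1}, with C_{−1} = IV.
Only C[1] changed, to 0xD1. In CBC, a change in C_i garbles P_i and flips the same bit in P_{i+1}. Decrypting the received ciphertext:
P[0]: D(K, 0xFA) = 0xE4; 0xE4 ⊕ 0xE7 = 0x03.
P[1]: D(K, 0xD1) = 0x48; 0x48 ⊕ 0xFA = 0xB2.
P[2]: D(K, 0xCD) = 0x38; 0x38 ⊕ 0xD1 = 0xE9.
P[3]: D(K, 0xC7) = 0x10; 0x10 ⊕ 0xCD = 0xDD.
Blocks that differ from the original plaintext: P[1], P[2].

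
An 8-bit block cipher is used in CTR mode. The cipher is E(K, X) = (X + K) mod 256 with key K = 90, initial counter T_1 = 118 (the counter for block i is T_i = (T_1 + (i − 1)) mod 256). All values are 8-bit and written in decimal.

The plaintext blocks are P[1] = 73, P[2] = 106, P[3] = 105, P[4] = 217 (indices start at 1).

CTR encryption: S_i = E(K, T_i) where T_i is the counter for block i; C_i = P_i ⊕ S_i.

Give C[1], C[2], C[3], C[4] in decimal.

C[1]: T = 118, S = E(K, T) = 208; 73 ⊕ 208 = 153.
C[2]: T = 119, S = E(K, T) = 209; 106 ⊕ 209 = 187.
C[3]: T = 120, S = E(K, T) = 210; 105 ⊕ 210 = 187.
C[4]: T = 121, S = E(K, T) = 211; 217 ⊕ 211 = 10.

C[1] = 153, C[2] = 187, C[3] = 187, C[4] = 10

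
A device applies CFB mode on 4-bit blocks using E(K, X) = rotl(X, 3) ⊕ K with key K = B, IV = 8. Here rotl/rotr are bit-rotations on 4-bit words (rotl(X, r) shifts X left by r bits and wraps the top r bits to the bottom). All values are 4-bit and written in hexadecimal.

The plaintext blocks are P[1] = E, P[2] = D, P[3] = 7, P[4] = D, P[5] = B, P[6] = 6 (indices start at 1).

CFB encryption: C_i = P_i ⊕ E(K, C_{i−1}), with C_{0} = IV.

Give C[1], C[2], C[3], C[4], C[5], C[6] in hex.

C[1] = 1, C[2] = E, C[3] = B, C[4] = B, C[5] = D, C[6] = 3

C[1]: E(K, 8) = F; E ⊕ F = 1.
C[2]: E(K, 1) = 3; D ⊕ 3 = E.
C[3]: E(K, E) = C; 7 ⊕ C = B.
C[4]: E(K, B) = 6; D ⊕ 6 = B.
C[5]: E(K, B) = 6; B ⊕ 6 = D.
C[6]: E(K, D) = 5; 6 ⊕ 5 = 3.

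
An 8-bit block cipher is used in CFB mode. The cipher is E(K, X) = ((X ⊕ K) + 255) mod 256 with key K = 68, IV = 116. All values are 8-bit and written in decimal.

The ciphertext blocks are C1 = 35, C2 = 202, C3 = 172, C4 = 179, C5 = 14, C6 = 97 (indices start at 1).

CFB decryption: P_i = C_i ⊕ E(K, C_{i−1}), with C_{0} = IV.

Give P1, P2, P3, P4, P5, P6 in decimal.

P1 = 12, P2 = 172, P3 = 33, P4 = 84, P5 = 248, P6 = 40

P1: E(K, 116) = 47; 35 ⊕ 47 = 12.
P2: E(K, 35) = 102; 202 ⊕ 102 = 172.
P3: E(K, 202) = 141; 172 ⊕ 141 = 33.
P4: E(K, 172) = 231; 179 ⊕ 231 = 84.
P5: E(K, 179) = 246; 14 ⊕ 246 = 248.
P6: E(K, 14) = 73; 97 ⊕ 73 = 40.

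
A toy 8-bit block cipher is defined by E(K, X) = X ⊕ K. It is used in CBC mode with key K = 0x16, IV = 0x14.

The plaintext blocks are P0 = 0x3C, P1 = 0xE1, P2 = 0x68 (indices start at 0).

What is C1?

CBC encryption: C_i = E(K, P_i ⊕ C_{i−1}), with C_{−1} = IV.
C0: P0 ⊕ 0x14 = 0x28; E(K, 0x28) = 0x3E.
C1: P1 ⊕ 0x3E = 0xDF; E(K, 0xDF) = 0xC9.

C1 = 0xC9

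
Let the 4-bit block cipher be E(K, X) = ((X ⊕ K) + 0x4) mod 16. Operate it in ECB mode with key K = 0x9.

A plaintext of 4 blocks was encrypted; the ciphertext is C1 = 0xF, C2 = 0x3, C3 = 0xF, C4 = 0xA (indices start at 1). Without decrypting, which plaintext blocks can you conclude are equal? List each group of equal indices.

ECB encrypts each block independently with the same key, so equal ciphertext blocks imply equal plaintext blocks.
C1 = C3 = 0xF, so P1 = P3.

P1 = P3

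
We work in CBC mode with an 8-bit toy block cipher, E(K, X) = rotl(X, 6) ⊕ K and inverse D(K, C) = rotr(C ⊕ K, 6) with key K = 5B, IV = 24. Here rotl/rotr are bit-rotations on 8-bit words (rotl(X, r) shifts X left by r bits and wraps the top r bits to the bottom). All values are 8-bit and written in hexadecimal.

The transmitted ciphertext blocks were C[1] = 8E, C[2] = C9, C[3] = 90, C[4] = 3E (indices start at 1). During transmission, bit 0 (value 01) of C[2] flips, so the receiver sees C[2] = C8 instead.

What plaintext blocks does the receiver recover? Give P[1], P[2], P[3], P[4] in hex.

CBC decryption: P_i = D(K, C_i) ⊕ C_{i−1}, with C_{0} = IV.
Only C[2] changed, to C8. In CBC, a change in C_i garbles P_i and flips the same bit in P_{i+1}. Decrypting the received ciphertext:
P[1]: D(K, 8E) = 57; 57 ⊕ 24 = 73.
P[2]: D(K, C8) = 4E; 4E ⊕ 8E = C0.
P[3]: D(K, 90) = 2F; 2F ⊕ C8 = E7.
P[4]: D(K, 3E) = 95; 95 ⊕ 90 = 05.
Blocks that differ from the original plaintext: P[2], P[3].

P[1] = 73, P[2] = C0, P[3] = E7, P[4] = 05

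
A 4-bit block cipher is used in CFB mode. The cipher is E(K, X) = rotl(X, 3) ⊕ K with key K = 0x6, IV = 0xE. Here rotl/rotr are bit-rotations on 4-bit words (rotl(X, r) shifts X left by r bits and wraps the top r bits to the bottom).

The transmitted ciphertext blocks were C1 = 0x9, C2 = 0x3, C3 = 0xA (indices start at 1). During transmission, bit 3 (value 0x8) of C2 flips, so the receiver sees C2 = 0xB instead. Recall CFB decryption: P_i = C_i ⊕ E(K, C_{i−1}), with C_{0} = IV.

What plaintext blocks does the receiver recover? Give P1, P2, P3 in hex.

P1 = 0x8, P2 = 0x1, P3 = 0x1

Only C2 changed, to 0xB. In CFB, a change in C_i flips the same bit in P_i and garbles P_{i+1}. Decrypting the received ciphertext:
P1: E(K, 0xE) = 0x1; 0x9 ⊕ 0x1 = 0x8.
P2: E(K, 0x9) = 0xA; 0xB ⊕ 0xA = 0x1.
P3: E(K, 0xB) = 0xB; 0xA ⊕ 0xB = 0x1.
Blocks that differ from the original plaintext: P2, P3.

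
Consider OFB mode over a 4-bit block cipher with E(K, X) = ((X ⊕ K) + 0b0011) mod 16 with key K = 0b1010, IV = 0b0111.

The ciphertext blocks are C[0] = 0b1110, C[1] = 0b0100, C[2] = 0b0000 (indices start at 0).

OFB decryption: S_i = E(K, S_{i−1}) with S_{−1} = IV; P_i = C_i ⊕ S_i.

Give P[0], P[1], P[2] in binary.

P[0] = 0b1110, P[1] = 0b1001, P[2] = 0b1010

P[0]: S = E(K, 0b0111) = 0b0000; 0b1110 ⊕ 0b0000 = 0b1110.
P[1]: S = E(K, 0b0000) = 0b1101; 0b0100 ⊕ 0b1101 = 0b1001.
P[2]: S = E(K, 0b1101) = 0b1010; 0b0000 ⊕ 0b1010 = 0b1010.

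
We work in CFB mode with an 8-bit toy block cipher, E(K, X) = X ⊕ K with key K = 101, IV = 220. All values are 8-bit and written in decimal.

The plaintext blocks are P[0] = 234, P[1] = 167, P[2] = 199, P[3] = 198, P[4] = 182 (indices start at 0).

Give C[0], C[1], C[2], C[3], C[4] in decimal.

CFB encryption: C_i = P_i ⊕ E(K, C_{i−1}), with C_{−1} = IV.
C[0]: E(K, 220) = 185; 234 ⊕ 185 = 83.
C[1]: E(K, 83) = 54; 167 ⊕ 54 = 145.
C[2]: E(K, 145) = 244; 199 ⊕ 244 = 51.
C[3]: E(K, 51) = 86; 198 ⊕ 86 = 144.
C[4]: E(K, 144) = 245; 182 ⊕ 245 = 67.

C[0] = 83, C[1] = 145, C[2] = 51, C[3] = 144, C[4] = 67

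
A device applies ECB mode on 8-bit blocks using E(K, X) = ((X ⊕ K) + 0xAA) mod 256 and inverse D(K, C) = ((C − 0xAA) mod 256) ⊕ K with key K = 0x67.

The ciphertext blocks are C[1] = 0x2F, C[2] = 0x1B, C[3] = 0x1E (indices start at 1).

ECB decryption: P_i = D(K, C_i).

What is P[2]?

P[2]: D(K, 0x1B) = 0x16.

P[2] = 0x16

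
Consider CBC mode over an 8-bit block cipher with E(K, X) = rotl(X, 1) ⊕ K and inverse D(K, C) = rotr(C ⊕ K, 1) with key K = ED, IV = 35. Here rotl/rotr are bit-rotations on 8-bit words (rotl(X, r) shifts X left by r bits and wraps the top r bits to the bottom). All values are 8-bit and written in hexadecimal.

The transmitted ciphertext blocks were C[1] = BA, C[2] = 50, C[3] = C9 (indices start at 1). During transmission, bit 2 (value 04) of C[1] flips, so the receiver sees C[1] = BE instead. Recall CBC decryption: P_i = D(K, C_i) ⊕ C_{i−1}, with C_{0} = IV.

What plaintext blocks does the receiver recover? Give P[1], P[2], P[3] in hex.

P[1] = 9C, P[2] = 60, P[3] = 42

Only C[1] changed, to BE. In CBC, a change in C_i garbles P_i and flips the same bit in P_{i+1}. Decrypting the received ciphertext:
P[1]: D(K, BE) = A9; A9 ⊕ 35 = 9C.
P[2]: D(K, 50) = DE; DE ⊕ BE = 60.
P[3]: D(K, C9) = 12; 12 ⊕ 50 = 42.
Blocks that differ from the original plaintext: P[1], P[2].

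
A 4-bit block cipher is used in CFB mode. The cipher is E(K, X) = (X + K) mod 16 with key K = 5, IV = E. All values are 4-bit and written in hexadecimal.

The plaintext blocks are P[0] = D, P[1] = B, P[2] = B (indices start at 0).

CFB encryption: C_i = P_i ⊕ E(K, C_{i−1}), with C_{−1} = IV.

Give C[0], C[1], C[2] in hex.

C[0]: E(K, E) = 3; D ⊕ 3 = E.
C[1]: E(K, E) = 3; B ⊕ 3 = 8.
C[2]: E(K, 8) = D; B ⊕ D = 6.

C[0] = E, C[1] = 8, C[2] = 6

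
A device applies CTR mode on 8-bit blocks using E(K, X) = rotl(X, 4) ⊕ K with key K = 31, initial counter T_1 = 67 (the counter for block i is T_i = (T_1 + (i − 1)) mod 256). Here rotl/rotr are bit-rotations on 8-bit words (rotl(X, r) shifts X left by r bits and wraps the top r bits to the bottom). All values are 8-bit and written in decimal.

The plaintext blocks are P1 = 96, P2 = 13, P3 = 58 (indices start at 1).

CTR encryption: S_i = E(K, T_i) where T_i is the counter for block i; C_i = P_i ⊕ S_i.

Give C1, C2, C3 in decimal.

C1: T = 67, S = E(K, T) = 43; 96 ⊕ 43 = 75.
C2: T = 68, S = E(K, T) = 91; 13 ⊕ 91 = 86.
C3: T = 69, S = E(K, T) = 75; 58 ⊕ 75 = 113.

C1 = 75, C2 = 86, C3 = 113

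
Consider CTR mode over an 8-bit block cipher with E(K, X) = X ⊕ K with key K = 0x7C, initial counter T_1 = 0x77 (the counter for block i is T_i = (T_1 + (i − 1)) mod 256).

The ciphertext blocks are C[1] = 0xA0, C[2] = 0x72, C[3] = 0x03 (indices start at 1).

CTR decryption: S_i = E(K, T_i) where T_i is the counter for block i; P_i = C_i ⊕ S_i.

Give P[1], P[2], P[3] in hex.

P[1]: T = 0x77, S = E(K, T) = 0x0B; 0xA0 ⊕ 0x0B = 0xAB.
P[2]: T = 0x78, S = E(K, T) = 0x04; 0x72 ⊕ 0x04 = 0x76.
P[3]: T = 0x79, S = E(K, T) = 0x05; 0x03 ⊕ 0x05 = 0x06.

P[1] = 0xAB, P[2] = 0x76, P[3] = 0x06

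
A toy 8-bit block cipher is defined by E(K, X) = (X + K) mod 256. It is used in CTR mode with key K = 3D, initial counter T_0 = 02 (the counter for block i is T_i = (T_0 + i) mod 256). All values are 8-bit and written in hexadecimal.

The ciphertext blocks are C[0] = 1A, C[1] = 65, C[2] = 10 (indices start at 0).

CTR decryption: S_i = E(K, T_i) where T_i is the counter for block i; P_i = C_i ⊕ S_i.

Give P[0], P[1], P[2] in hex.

P[0]: T = 02, S = E(K, T) = 3F; 1A ⊕ 3F = 25.
P[1]: T = 03, S = E(K, T) = 40; 65 ⊕ 40 = 25.
P[2]: T = 04, S = E(K, T) = 41; 10 ⊕ 41 = 51.

P[0] = 25, P[1] = 25, P[2] = 51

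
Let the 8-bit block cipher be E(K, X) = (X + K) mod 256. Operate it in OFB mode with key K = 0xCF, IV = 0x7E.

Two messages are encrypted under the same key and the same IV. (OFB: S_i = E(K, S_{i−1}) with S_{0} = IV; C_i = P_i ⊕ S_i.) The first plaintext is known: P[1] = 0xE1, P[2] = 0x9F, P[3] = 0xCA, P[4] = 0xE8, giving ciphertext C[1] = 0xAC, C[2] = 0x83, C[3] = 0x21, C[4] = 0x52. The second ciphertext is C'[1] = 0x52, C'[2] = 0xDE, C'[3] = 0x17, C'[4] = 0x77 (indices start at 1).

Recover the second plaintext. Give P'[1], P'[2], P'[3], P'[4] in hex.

In OFB with a reused IV, both messages share the same keystream S_i, so C_i ⊕ C'_i = P_i ⊕ P'_i and thus P'_i = P_i ⊕ C_i ⊕ C'_i.
P'[1]: 0xE1 ⊕ 0xAC ⊕ 0x52 = 0x1F.
P'[2]: 0x9F ⊕ 0x83 ⊕ 0xDE = 0xC2.
P'[3]: 0xCA ⊕ 0x21 ⊕ 0x17 = 0xFC.
P'[4]: 0xE8 ⊕ 0x52 ⊕ 0x77 = 0xCD.

P'[1] = 0x1F, P'[2] = 0xC2, P'[3] = 0xFC, P'[4] = 0xCD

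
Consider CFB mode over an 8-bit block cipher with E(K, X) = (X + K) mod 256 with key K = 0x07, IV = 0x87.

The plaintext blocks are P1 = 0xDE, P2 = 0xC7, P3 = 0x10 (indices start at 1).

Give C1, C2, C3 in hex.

C1 = 0x50, C2 = 0x90, C3 = 0x87

CFB encryption: C_i = P_i ⊕ E(K, C_{i−1}), with C_{0} = IV.
C1: E(K, 0x87) = 0x8E; 0xDE ⊕ 0x8E = 0x50.
C2: E(K, 0x50) = 0x57; 0xC7 ⊕ 0x57 = 0x90.
C3: E(K, 0x90) = 0x97; 0x10 ⊕ 0x97 = 0x87.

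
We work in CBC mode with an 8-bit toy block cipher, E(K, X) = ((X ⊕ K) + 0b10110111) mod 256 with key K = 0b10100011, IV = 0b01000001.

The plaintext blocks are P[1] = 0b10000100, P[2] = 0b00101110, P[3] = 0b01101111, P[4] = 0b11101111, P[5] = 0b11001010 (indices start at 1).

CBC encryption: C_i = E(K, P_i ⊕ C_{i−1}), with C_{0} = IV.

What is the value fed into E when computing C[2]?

0b00110011

C[1]: P[1] ⊕ 0b01000001 = 0b11000101; E(K, 0b11000101) = 0b00011101.
C[2]: P[2] ⊕ 0b00011101 = 0b00110011; E(K, 0b00110011) = 0b01000111.
So the input to E for block [2] is 0b00110011.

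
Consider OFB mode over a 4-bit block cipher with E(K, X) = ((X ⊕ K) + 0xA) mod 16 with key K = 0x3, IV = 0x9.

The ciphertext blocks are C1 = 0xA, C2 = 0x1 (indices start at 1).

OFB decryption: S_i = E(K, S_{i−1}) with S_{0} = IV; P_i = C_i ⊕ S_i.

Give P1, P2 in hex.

P1: S = E(K, 0x9) = 0x4; 0xA ⊕ 0x4 = 0xE.
P2: S = E(K, 0x4) = 0x1; 0x1 ⊕ 0x1 = 0x0.

P1 = 0xE, P2 = 0x0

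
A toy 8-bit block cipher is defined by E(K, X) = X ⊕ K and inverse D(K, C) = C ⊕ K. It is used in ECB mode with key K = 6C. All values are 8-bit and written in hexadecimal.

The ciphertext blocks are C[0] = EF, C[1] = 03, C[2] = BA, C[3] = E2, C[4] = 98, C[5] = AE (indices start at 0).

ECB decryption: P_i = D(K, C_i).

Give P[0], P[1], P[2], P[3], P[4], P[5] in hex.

P[0] = 83, P[1] = 6F, P[2] = D6, P[3] = 8E, P[4] = F4, P[5] = C2

P[0]: D(K, EF) = 83.
P[1]: D(K, 03) = 6F.
P[2]: D(K, BA) = D6.
P[3]: D(K, E2) = 8E.
P[4]: D(K, 98) = F4.
P[5]: D(K, AE) = C2.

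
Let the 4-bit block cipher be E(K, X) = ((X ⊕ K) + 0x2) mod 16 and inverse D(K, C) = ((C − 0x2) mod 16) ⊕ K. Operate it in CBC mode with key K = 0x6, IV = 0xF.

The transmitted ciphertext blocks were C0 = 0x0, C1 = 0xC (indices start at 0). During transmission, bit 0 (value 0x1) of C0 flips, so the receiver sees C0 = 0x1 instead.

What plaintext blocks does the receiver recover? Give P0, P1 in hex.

P0 = 0x6, P1 = 0xD

CBC decryption: P_i = D(K, C_i) ⊕ C_{i−1}, with C_{−1} = IV.
Only C0 changed, to 0x1. In CBC, a change in C_i garbles P_i and flips the same bit in P_{i+1}. Decrypting the received ciphertext:
P0: D(K, 0x1) = 0x9; 0x9 ⊕ 0xF = 0x6.
P1: D(K, 0xC) = 0xC; 0xC ⊕ 0x1 = 0xD.
Blocks that differ from the original plaintext: P0, P1.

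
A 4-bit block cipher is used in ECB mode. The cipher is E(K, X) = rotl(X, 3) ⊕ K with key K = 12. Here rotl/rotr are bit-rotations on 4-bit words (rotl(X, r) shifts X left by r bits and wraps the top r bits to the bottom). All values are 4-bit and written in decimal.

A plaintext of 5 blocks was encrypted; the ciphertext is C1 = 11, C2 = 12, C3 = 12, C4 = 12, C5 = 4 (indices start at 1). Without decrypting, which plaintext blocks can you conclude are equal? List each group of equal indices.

P2 = P3 = P4

ECB encrypts each block independently with the same key, so equal ciphertext blocks imply equal plaintext blocks.
C2 = C3 = C4 = 12, so P2 = P3 = P4.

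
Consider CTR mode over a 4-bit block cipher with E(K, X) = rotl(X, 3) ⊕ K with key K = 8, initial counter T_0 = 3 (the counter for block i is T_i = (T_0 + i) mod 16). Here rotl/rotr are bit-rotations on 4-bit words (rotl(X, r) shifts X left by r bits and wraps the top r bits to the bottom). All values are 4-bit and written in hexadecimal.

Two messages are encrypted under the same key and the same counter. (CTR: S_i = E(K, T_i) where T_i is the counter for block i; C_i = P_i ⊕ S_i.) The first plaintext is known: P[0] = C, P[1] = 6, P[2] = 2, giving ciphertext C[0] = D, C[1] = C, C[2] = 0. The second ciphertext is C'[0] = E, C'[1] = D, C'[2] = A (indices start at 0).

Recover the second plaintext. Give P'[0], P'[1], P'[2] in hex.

In CTR with a reused counter, both messages share the same keystream S_i, so C_i ⊕ C'_i = P_i ⊕ P'_i and thus P'_i = P_i ⊕ C_i ⊕ C'_i.
P'[0]: C ⊕ D ⊕ E = F.
P'[1]: 6 ⊕ C ⊕ D = 7.
P'[2]: 2 ⊕ 0 ⊕ A = 8.

P'[0] = F, P'[1] = 7, P'[2] = 8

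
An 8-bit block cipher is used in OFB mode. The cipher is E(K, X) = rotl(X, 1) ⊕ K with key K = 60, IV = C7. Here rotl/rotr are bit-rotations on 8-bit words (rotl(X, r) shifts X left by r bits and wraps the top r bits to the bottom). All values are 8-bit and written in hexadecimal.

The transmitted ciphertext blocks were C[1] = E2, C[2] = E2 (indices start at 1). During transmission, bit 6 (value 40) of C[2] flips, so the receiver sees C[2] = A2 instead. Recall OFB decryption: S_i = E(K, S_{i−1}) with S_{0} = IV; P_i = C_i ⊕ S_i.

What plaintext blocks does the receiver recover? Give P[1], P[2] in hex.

P[1] = 0D, P[2] = 1D

Only C[2] changed, to A2. In OFB, a change in C_i flips the same bit in P_i only; the keystream is unaffected. Decrypting the received ciphertext:
P[1]: S = E(K, C7) = EF; E2 ⊕ EF = 0D.
P[2]: S = E(K, EF) = BF; A2 ⊕ BF = 1D.
Blocks that differ from the original plaintext: P[2].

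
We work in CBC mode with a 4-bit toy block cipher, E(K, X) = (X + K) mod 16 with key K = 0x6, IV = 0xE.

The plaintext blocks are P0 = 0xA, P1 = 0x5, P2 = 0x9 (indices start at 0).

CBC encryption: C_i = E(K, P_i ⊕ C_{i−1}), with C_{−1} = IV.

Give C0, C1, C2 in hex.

C0 = 0xA, C1 = 0x5, C2 = 0x2

C0: P0 ⊕ 0xE = 0x4; E(K, 0x4) = 0xA.
C1: P1 ⊕ 0xA = 0xF; E(K, 0xF) = 0x5.
C2: P2 ⊕ 0x5 = 0xC; E(K, 0xC) = 0x2.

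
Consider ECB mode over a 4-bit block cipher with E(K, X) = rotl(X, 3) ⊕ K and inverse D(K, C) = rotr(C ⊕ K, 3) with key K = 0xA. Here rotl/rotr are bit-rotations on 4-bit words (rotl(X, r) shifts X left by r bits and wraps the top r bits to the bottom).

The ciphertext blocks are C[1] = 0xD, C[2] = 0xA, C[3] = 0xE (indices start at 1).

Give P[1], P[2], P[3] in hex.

ECB decryption: P_i = D(K, C_i).
P[1]: D(K, 0xD) = 0xE.
P[2]: D(K, 0xA) = 0x0.
P[3]: D(K, 0xE) = 0x8.

P[1] = 0xE, P[2] = 0x0, P[3] = 0x8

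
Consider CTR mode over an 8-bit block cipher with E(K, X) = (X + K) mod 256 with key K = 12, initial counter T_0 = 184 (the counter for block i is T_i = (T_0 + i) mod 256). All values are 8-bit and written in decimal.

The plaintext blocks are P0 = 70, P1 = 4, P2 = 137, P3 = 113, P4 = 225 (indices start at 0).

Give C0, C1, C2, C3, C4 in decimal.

CTR encryption: S_i = E(K, T_i) where T_i is the counter for block i; C_i = P_i ⊕ S_i.
C0: T = 184, S = E(K, T) = 196; 70 ⊕ 196 = 130.
C1: T = 185, S = E(K, T) = 197; 4 ⊕ 197 = 193.
C2: T = 186, S = E(K, T) = 198; 137 ⊕ 198 = 79.
C3: T = 187, S = E(K, T) = 199; 113 ⊕ 199 = 182.
C4: T = 188, S = E(K, T) = 200; 225 ⊕ 200 = 41.

C0 = 130, C1 = 193, C2 = 79, C3 = 182, C4 = 41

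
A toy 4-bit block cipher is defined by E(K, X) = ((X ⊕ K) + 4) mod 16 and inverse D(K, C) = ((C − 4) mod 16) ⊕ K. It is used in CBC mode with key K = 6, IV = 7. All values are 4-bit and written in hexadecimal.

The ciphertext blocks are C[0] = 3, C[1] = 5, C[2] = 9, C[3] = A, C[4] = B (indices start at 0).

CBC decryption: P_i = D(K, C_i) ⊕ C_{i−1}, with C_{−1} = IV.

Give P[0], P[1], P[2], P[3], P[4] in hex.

P[0] = E, P[1] = 4, P[2] = 6, P[3] = 9, P[4] = B

P[0]: D(K, 3) = 9; 9 ⊕ 7 = E.
P[1]: D(K, 5) = 7; 7 ⊕ 3 = 4.
P[2]: D(K, 9) = 3; 3 ⊕ 5 = 6.
P[3]: D(K, A) = 0; 0 ⊕ 9 = 9.
P[4]: D(K, B) = 1; 1 ⊕ A = B.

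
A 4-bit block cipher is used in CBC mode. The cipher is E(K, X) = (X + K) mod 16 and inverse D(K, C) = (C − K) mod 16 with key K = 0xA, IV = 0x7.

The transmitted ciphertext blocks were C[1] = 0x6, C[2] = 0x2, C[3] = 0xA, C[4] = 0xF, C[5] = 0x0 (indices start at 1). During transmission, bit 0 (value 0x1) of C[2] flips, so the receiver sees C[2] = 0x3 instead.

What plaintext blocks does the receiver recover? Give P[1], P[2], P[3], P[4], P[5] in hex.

CBC decryption: P_i = D(K, C_i) ⊕ C_{i−1}, with C_{0} = IV.
Only C[2] changed, to 0x3. In CBC, a change in C_i garbles P_i and flips the same bit in P_{i+1}. Decrypting the received ciphertext:
P[1]: D(K, 0x6) = 0xC; 0xC ⊕ 0x7 = 0xB.
P[2]: D(K, 0x3) = 0x9; 0x9 ⊕ 0x6 = 0xF.
P[3]: D(K, 0xA) = 0x0; 0x0 ⊕ 0x3 = 0x3.
P[4]: D(K, 0xF) = 0x5; 0x5 ⊕ 0xA = 0xF.
P[5]: D(K, 0x0) = 0x6; 0x6 ⊕ 0xF = 0x9.
Blocks that differ from the original plaintext: P[2], P[3].

P[1] = 0xB, P[2] = 0xF, P[3] = 0x3, P[4] = 0xF, P[5] = 0x9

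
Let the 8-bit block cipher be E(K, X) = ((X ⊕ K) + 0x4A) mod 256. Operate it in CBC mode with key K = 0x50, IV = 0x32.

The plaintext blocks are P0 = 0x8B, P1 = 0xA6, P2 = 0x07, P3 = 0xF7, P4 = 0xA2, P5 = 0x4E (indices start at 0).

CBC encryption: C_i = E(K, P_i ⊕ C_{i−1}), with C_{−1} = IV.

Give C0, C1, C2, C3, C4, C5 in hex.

C0 = 0x33, C1 = 0x0F, C2 = 0xA2, C3 = 0x4F, C4 = 0x07, C5 = 0x63

C0: P0 ⊕ 0x32 = 0xB9; E(K, 0xB9) = 0x33.
C1: P1 ⊕ 0x33 = 0x95; E(K, 0x95) = 0x0F.
C2: P2 ⊕ 0x0F = 0x08; E(K, 0x08) = 0xA2.
C3: P3 ⊕ 0xA2 = 0x55; E(K, 0x55) = 0x4F.
C4: P4 ⊕ 0x4F = 0xED; E(K, 0xED) = 0x07.
C5: P5 ⊕ 0x07 = 0x49; E(K, 0x49) = 0x63.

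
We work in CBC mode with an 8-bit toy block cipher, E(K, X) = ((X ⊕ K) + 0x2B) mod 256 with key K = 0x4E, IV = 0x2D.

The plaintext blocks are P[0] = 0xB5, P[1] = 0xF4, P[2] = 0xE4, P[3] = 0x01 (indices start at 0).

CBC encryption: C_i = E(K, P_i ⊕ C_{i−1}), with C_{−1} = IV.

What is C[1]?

C[0]: P[0] ⊕ 0x2D = 0x98; E(K, 0x98) = 0x01.
C[1]: P[1] ⊕ 0x01 = 0xF5; E(K, 0xF5) = 0xE6.

C[1] = 0xE6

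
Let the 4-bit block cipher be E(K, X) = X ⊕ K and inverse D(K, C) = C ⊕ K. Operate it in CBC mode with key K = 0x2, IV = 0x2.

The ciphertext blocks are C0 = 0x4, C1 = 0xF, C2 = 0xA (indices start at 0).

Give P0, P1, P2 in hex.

P0 = 0x4, P1 = 0x9, P2 = 0x7

CBC decryption: P_i = D(K, C_i) ⊕ C_{i−1}, with C_{−1} = IV.
P0: D(K, 0x4) = 0x6; 0x6 ⊕ 0x2 = 0x4.
P1: D(K, 0xF) = 0xD; 0xD ⊕ 0x4 = 0x9.
P2: D(K, 0xA) = 0x8; 0x8 ⊕ 0xF = 0x7.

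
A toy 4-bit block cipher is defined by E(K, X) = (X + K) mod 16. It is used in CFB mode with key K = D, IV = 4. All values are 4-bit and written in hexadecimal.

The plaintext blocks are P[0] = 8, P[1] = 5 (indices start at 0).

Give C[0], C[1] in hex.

CFB encryption: C_i = P_i ⊕ E(K, C_{i−1}), with C_{−1} = IV.
C[0]: E(K, 4) = 1; 8 ⊕ 1 = 9.
C[1]: E(K, 9) = 6; 5 ⊕ 6 = 3.

C[0] = 9, C[1] = 3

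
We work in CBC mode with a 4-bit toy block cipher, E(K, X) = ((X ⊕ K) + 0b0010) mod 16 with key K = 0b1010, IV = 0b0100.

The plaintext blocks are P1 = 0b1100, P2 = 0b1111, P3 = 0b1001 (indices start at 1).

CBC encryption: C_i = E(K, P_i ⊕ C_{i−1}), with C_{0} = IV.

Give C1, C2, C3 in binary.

C1: P1 ⊕ 0b0100 = 0b1000; E(K, 0b1000) = 0b0100.
C2: P2 ⊕ 0b0100 = 0b1011; E(K, 0b1011) = 0b0011.
C3: P3 ⊕ 0b0011 = 0b1010; E(K, 0b1010) = 0b0010.

C1 = 0b0100, C2 = 0b0011, C3 = 0b0010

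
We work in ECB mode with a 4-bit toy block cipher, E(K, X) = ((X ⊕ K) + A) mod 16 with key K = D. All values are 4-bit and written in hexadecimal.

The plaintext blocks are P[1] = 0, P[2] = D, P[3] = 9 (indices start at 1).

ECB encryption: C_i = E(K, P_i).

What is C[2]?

C[2]: E(K, D) = A.

C[2] = A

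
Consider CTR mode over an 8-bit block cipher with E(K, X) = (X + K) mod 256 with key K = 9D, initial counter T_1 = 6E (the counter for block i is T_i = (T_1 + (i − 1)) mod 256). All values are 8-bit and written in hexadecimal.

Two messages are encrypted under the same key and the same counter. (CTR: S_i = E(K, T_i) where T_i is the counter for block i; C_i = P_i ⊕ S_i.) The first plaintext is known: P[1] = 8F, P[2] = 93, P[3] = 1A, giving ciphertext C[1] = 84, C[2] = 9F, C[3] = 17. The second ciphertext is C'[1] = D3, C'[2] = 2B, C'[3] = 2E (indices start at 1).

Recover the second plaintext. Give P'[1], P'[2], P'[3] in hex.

P'[1] = D8, P'[2] = 27, P'[3] = 23

In CTR with a reused counter, both messages share the same keystream S_i, so C_i ⊕ C'_i = P_i ⊕ P'_i and thus P'_i = P_i ⊕ C_i ⊕ C'_i.
P'[1]: 8F ⊕ 84 ⊕ D3 = D8.
P'[2]: 93 ⊕ 9F ⊕ 2B = 27.
P'[3]: 1A ⊕ 17 ⊕ 2E = 23.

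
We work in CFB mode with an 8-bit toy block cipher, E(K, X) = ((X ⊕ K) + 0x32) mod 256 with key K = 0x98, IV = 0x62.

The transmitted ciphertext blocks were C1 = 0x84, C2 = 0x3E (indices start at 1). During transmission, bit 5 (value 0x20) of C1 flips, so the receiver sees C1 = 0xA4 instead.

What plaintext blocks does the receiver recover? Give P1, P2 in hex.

P1 = 0x88, P2 = 0x50

CFB decryption: P_i = C_i ⊕ E(K, C_{i−1}), with C_{0} = IV.
Only C1 changed, to 0xA4. In CFB, a change in C_i flips the same bit in P_i and garbles P_{i+1}. Decrypting the received ciphertext:
P1: E(K, 0x62) = 0x2C; 0xA4 ⊕ 0x2C = 0x88.
P2: E(K, 0xA4) = 0x6E; 0x3E ⊕ 0x6E = 0x50.
Blocks that differ from the original plaintext: P1, P2.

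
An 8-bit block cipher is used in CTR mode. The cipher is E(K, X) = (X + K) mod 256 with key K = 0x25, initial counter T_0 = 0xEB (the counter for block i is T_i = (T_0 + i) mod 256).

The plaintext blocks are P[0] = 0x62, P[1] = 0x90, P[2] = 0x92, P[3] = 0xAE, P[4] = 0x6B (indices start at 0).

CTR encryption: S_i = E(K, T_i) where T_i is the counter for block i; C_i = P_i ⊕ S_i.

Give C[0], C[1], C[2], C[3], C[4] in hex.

C[0]: T = 0xEB, S = E(K, T) = 0x10; 0x62 ⊕ 0x10 = 0x72.
C[1]: T = 0xEC, S = E(K, T) = 0x11; 0x90 ⊕ 0x11 = 0x81.
C[2]: T = 0xED, S = E(K, T) = 0x12; 0x92 ⊕ 0x12 = 0x80.
C[3]: T = 0xEE, S = E(K, T) = 0x13; 0xAE ⊕ 0x13 = 0xBD.
C[4]: T = 0xEF, S = E(K, T) = 0x14; 0x6B ⊕ 0x14 = 0x7F.

C[0] = 0x72, C[1] = 0x81, C[2] = 0x80, C[3] = 0xBD, C[4] = 0x7F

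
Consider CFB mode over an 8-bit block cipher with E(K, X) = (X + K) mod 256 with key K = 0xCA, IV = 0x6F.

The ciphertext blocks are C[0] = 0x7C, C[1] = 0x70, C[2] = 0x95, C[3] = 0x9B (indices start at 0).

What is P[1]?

P[1] = 0x36

CFB decryption: P_i = C_i ⊕ E(K, C_{i−1}), with C_{−1} = IV.
P[1]: E(K, 0x7C) = 0x46; 0x70 ⊕ 0x46 = 0x36.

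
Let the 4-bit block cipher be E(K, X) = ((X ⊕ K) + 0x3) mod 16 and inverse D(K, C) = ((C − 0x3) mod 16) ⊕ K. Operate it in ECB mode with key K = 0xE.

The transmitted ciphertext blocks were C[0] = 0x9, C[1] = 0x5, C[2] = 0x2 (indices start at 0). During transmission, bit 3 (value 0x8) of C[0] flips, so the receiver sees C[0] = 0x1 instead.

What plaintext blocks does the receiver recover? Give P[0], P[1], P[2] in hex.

P[0] = 0x0, P[1] = 0xC, P[2] = 0x1

ECB decryption: P_i = D(K, C_i).
Only C[0] changed, to 0x1. In ECB, a change in C_i affects only P_i. Decrypting the received ciphertext:
P[0]: D(K, 0x1) = 0x0.
P[1]: D(K, 0x5) = 0xC.
P[2]: D(K, 0x2) = 0x1.
Blocks that differ from the original plaintext: P[0].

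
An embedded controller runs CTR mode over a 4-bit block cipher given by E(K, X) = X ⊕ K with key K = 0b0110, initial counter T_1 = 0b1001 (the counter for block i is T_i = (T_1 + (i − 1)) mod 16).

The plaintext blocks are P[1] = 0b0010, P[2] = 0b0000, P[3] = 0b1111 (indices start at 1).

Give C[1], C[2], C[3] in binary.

CTR encryption: S_i = E(K, T_i) where T_i is the counter for block i; C_i = P_i ⊕ S_i.
C[1]: T = 0b1001, S = E(K, T) = 0b1111; 0b0010 ⊕ 0b1111 = 0b1101.
C[2]: T = 0b1010, S = E(K, T) = 0b1100; 0b0000 ⊕ 0b1100 = 0b1100.
C[3]: T = 0b1011, S = E(K, T) = 0b1101; 0b1111 ⊕ 0b1101 = 0b0010.

C[1] = 0b1101, C[2] = 0b1100, C[3] = 0b0010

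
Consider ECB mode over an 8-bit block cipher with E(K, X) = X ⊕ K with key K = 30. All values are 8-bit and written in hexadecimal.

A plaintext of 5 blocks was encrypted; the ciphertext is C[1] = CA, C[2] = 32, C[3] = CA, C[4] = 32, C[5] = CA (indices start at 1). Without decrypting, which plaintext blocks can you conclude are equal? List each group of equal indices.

ECB encrypts each block independently with the same key, so equal ciphertext blocks imply equal plaintext blocks.
C[1] = C[3] = C[5] = CA, so P[1] = P[3] = P[5].
C[2] = C[4] = 32, so P[2] = P[4].

P[1] = P[3] = P[5]; P[2] = P[4]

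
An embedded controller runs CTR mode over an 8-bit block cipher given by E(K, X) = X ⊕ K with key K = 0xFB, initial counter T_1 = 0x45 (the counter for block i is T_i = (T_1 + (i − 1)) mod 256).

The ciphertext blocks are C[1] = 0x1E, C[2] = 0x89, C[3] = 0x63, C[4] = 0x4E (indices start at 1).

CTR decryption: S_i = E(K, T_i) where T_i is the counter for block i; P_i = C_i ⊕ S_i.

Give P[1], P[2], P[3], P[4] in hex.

P[1] = 0xA0, P[2] = 0x34, P[3] = 0xDF, P[4] = 0xFD

P[1]: T = 0x45, S = E(K, T) = 0xBE; 0x1E ⊕ 0xBE = 0xA0.
P[2]: T = 0x46, S = E(K, T) = 0xBD; 0x89 ⊕ 0xBD = 0x34.
P[3]: T = 0x47, S = E(K, T) = 0xBC; 0x63 ⊕ 0xBC = 0xDF.
P[4]: T = 0x48, S = E(K, T) = 0xB3; 0x4E ⊕ 0xB3 = 0xFD.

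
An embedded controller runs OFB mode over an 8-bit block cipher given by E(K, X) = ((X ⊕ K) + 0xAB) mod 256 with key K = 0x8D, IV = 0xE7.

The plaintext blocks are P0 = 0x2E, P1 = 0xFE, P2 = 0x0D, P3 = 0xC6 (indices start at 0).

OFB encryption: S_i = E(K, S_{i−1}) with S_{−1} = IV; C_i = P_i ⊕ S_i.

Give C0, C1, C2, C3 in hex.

C0 = 0x3B, C1 = 0xBD, C2 = 0x74, C3 = 0x59

C0: S = E(K, 0xE7) = 0x15; 0x2E ⊕ 0x15 = 0x3B.
C1: S = E(K, 0x15) = 0x43; 0xFE ⊕ 0x43 = 0xBD.
C2: S = E(K, 0x43) = 0x79; 0x0D ⊕ 0x79 = 0x74.
C3: S = E(K, 0x79) = 0x9F; 0xC6 ⊕ 0x9F = 0x59.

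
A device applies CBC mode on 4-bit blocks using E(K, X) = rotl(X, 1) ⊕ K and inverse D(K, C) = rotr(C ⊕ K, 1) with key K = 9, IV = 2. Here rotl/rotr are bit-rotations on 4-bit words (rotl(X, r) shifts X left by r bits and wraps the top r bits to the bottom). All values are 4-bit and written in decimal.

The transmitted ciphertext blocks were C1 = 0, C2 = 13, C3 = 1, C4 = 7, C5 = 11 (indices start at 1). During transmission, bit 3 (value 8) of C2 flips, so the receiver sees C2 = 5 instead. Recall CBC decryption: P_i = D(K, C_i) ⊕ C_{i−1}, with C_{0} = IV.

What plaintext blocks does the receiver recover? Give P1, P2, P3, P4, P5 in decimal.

P1 = 14, P2 = 6, P3 = 1, P4 = 6, P5 = 6

Only C2 changed, to 5. In CBC, a change in C_i garbles P_i and flips the same bit in P_{i+1}. Decrypting the received ciphertext:
P1: D(K, 0) = 12; 12 ⊕ 2 = 14.
P2: D(K, 5) = 6; 6 ⊕ 0 = 6.
P3: D(K, 1) = 4; 4 ⊕ 5 = 1.
P4: D(K, 7) = 7; 7 ⊕ 1 = 6.
P5: D(K, 11) = 1; 1 ⊕ 7 = 6.
Blocks that differ from the original plaintext: P2, P3.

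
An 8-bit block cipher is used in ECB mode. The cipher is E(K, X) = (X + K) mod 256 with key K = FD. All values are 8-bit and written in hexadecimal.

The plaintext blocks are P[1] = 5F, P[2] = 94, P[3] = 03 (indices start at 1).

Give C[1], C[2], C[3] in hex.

ECB encryption: C_i = E(K, P_i).
C[1]: E(K, 5F) = 5C.
C[2]: E(K, 94) = 91.
C[3]: E(K, 03) = 00.

C[1] = 5C, C[2] = 91, C[3] = 00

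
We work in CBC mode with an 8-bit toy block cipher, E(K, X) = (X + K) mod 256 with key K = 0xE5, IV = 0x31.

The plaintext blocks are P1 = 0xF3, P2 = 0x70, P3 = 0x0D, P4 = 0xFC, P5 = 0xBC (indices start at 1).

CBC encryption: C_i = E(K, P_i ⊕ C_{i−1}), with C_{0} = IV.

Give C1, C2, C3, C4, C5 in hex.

C1 = 0xA7, C2 = 0xBC, C3 = 0x96, C4 = 0x4F, C5 = 0xD8

C1: P1 ⊕ 0x31 = 0xC2; E(K, 0xC2) = 0xA7.
C2: P2 ⊕ 0xA7 = 0xD7; E(K, 0xD7) = 0xBC.
C3: P3 ⊕ 0xBC = 0xB1; E(K, 0xB1) = 0x96.
C4: P4 ⊕ 0x96 = 0x6A; E(K, 0x6A) = 0x4F.
C5: P5 ⊕ 0x4F = 0xF3; E(K, 0xF3) = 0xD8.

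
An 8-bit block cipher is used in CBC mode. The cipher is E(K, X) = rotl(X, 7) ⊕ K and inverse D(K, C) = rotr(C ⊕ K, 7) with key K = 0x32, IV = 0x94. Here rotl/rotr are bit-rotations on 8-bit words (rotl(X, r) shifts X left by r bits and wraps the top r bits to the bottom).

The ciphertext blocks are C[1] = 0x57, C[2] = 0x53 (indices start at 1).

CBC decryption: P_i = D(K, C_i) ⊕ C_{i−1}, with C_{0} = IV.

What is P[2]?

P[2] = 0x95

P[2]: D(K, 0x53) = 0xC2; 0xC2 ⊕ 0x57 = 0x95.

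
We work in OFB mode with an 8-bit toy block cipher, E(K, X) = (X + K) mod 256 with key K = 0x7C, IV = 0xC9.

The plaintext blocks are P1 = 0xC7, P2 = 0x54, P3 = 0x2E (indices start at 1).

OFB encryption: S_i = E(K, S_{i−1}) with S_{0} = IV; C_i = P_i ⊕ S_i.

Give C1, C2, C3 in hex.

C1 = 0x82, C2 = 0x95, C3 = 0x13

C1: S = E(K, 0xC9) = 0x45; 0xC7 ⊕ 0x45 = 0x82.
C2: S = E(K, 0x45) = 0xC1; 0x54 ⊕ 0xC1 = 0x95.
C3: S = E(K, 0xC1) = 0x3D; 0x2E ⊕ 0x3D = 0x13.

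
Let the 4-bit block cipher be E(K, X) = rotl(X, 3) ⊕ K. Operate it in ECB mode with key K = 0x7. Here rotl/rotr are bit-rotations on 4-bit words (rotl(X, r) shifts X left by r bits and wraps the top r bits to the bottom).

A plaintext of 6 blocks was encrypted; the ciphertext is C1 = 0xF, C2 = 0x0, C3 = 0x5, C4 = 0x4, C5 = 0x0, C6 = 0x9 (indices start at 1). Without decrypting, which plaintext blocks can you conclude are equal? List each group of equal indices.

P2 = P5

ECB encrypts each block independently with the same key, so equal ciphertext blocks imply equal plaintext blocks.
C2 = C5 = 0x0, so P2 = P5.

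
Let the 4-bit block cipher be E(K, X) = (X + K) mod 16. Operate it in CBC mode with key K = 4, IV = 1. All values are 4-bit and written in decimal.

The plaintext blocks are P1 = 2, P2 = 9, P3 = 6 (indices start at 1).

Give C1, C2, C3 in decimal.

C1 = 7, C2 = 2, C3 = 8

CBC encryption: C_i = E(K, P_i ⊕ C_{i−1}), with C_{0} = IV.
C1: P1 ⊕ 1 = 3; E(K, 3) = 7.
C2: P2 ⊕ 7 = 14; E(K, 14) = 2.
C3: P3 ⊕ 2 = 4; E(K, 4) = 8.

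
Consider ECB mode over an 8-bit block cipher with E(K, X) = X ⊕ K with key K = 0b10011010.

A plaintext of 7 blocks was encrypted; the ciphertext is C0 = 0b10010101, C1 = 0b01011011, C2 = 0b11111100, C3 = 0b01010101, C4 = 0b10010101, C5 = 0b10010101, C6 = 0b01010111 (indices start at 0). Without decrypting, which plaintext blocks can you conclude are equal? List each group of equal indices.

P0 = P4 = P5

ECB encrypts each block independently with the same key, so equal ciphertext blocks imply equal plaintext blocks.
C0 = C4 = C5 = 0b10010101, so P0 = P4 = P5.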